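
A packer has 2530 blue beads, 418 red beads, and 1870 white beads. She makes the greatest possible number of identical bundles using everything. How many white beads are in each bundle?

Number of bundles = gcd(2530, 418, 1870).
2530 = 2 × 5 × 11 × 23
418 = 2 × 11 × 19
1870 = 2 × 5 × 11 × 17
gcd(2530, 418, 1870) = 2 × 11 = 22.
white beads per bundle = 1870 / 22 = 85.

85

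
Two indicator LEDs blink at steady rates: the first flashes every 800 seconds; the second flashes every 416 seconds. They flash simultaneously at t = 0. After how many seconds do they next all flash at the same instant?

10400 seconds

We need the least common multiple of the intervals.
800 = 2^5 × 5^2
416 = 2^5 × 13
LCM(800, 416) = 2^5 × 5^2 × 13 = 10400.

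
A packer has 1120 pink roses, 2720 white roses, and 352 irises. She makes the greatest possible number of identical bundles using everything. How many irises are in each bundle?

Number of bundles = gcd(1120, 2720, 352).
1120 = 2^5 × 5 × 7
2720 = 2^5 × 5 × 17
352 = 2^5 × 11
gcd(1120, 2720, 352) = 2^5 = 32.
irises per bundle = 352 / 32 = 11.

11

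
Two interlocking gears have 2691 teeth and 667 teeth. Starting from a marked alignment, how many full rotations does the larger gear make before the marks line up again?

All finish a whole number of cycles simultaneously at t = LCM of the periods.
2691 = 3^2 × 13 × 23
667 = 23 × 29
LCM(2691, 667) = 3^2 × 13 × 23 × 29 = 78039.
Rotations for period 2691: 78039 / 2691 = 29.

29 rotations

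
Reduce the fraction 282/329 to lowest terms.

282 = 2 × 3 × 47
329 = 7 × 47
gcd(282, 329) = 47.
Divide numerator and denominator by 47: 282/329 = 6/7.

6/7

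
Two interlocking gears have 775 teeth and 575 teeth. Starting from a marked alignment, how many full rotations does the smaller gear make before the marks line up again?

31 rotations

All finish a whole number of cycles simultaneously at t = LCM of the periods.
775 = 5^2 × 31
575 = 5^2 × 23
LCM(775, 575) = 5^2 × 23 × 31 = 17825.
Rotations for period 575: 17825 / 575 = 31.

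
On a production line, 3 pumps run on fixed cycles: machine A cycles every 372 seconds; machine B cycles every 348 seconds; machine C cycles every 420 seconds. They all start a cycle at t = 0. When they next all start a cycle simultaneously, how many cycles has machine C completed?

899 cycles

They are all back at their starting positions together after one LCM of the periods.
372 = 2^2 × 3 × 31
348 = 2^2 × 3 × 29
420 = 2^2 × 3 × 5 × 7
LCM(372, 348, 420) = 2^2 × 3 × 5 × 7 × 29 × 31 = 377580.
Cycles for period 420: 377580 / 420 = 899.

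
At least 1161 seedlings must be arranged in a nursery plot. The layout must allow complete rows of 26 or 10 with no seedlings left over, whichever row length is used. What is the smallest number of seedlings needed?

The number of seedlings must be a common multiple of 26 and 10, so a multiple of their LCM.
26 = 2 × 13
10 = 2 × 5
LCM(26, 10) = 2 × 5 × 13 = 130.
Smallest multiple of 130 that is ≥ 1161: ⌈1161/130⌉ × 130 = 9 × 130 = 1170.

1170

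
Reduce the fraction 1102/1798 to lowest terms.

1102 = 2 × 19 × 29
1798 = 2 × 29 × 31
gcd(1102, 1798) = 2 × 29 = 58.
Divide numerator and denominator by 58: 1102/1798 = 19/31.

19/31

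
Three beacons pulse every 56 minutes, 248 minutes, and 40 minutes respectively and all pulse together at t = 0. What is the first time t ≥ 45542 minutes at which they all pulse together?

52080 minutes

Joint pulses occur at multiples of LCM(56, 248, 40).
56 = 2^3 × 7
248 = 2^3 × 31
40 = 2^3 × 5
LCM(56, 248, 40) = 2^3 × 5 × 7 × 31 = 8680.
Smallest multiple of 8680 that is ≥ 45542: ⌈45542/8680⌉ × 8680 = 6 × 8680 = 52080.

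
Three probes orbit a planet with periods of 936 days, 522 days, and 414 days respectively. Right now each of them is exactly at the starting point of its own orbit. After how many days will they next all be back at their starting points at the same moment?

624312 days

The first simultaneous occurrence is after LCM of the individual periods.
936 = 2^3 × 3^2 × 13
522 = 2 × 3^2 × 29
414 = 2 × 3^2 × 23
LCM(936, 522, 414) = 2^3 × 3^2 × 13 × 23 × 29 = 624312.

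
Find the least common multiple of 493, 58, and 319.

10846

493 = 17 × 29
58 = 2 × 29
319 = 11 × 29
LCM(493, 58, 319) = 2 × 11 × 17 × 29 = 10846.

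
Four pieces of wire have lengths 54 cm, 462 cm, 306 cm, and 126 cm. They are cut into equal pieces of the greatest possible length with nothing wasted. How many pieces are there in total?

158

Piece length = gcd(54, 462, 306, 126).
54 = 2 × 3^3
462 = 2 × 3 × 7 × 11
306 = 2 × 3^2 × 17
126 = 2 × 3^2 × 7
gcd(54, 462, 306, 126) = 2 × 3 = 6.
Total pieces = 54/6 + 462/6 + 306/6 + 126/6 = 9 + 77 + 51 + 21 = 158.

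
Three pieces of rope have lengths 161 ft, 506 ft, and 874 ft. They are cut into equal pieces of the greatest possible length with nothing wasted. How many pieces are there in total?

Piece length = gcd(161, 506, 874).
161 = 7 × 23
506 = 2 × 11 × 23
874 = 2 × 19 × 23
gcd(161, 506, 874) = 23.
Total pieces = 161/23 + 506/23 + 874/23 = 7 + 22 + 38 = 67.

67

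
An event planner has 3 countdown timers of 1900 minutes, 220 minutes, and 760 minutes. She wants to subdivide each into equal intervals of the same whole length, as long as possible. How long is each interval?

20 minutes

The interval must divide each timer length; the longest such is the gcd.
1900 = 2^2 × 5^2 × 19
220 = 2^2 × 5 × 11
760 = 2^3 × 5 × 19
gcd(1900, 220, 760) = 2^2 × 5 = 20.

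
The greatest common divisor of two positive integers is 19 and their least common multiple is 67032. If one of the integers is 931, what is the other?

For two integers, gcd × lcm = product, so the other is (19 × 67032) / 931 = 1273608 / 931 = 1368.

1368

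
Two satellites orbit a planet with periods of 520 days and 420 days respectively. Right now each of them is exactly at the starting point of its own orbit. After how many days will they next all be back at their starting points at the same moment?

They coincide at every common multiple of the periods; the first is the LCM.
520 = 2^3 × 5 × 13
420 = 2^2 × 3 × 5 × 7
LCM(520, 420) = 2^3 × 3 × 5 × 7 × 13 = 10920.

10920 days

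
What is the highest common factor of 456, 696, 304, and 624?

8

456 = 2^3 × 3 × 19
696 = 2^3 × 3 × 29
304 = 2^4 × 19
624 = 2^4 × 3 × 13
gcd(456, 696, 304, 624) = 2^3 = 8.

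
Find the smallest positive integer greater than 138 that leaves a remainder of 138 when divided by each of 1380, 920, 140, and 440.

212658

N − 138 must be a common multiple of 1380, 920, 140, and 440.
1380 = 2^2 × 3 × 5 × 23
920 = 2^3 × 5 × 23
140 = 2^2 × 5 × 7
440 = 2^3 × 5 × 11
LCM(1380, 920, 140, 440) = 2^3 × 3 × 5 × 7 × 11 × 23 = 212520.
Smallest N > 138 is LCM + 138 = 212520 + 138 = 212658.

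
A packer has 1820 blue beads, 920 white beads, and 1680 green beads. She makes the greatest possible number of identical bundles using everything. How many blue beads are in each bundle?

Number of bundles = gcd(1820, 920, 1680).
1820 = 2^2 × 5 × 7 × 13
920 = 2^3 × 5 × 23
1680 = 2^4 × 3 × 5 × 7
gcd(1820, 920, 1680) = 2^2 × 5 = 20.
blue beads per bundle = 1820 / 20 = 91.

91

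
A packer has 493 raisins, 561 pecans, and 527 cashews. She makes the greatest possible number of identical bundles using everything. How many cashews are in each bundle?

Number of bundles = gcd(493, 561, 527).
493 = 17 × 29
561 = 3 × 11 × 17
527 = 17 × 31
gcd(493, 561, 527) = 17.
cashews per bundle = 527 / 17 = 31.

31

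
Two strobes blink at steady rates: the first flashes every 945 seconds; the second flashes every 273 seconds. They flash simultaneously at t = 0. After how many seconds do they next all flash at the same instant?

We need the least common multiple of the intervals.
945 = 3^3 × 5 × 7
273 = 3 × 7 × 13
LCM(945, 273) = 3^3 × 5 × 7 × 13 = 12285.

12285 seconds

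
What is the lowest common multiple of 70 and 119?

1190

70 = 2 × 5 × 7
119 = 7 × 17
LCM(70, 119) = 2 × 5 × 7 × 17 = 1190.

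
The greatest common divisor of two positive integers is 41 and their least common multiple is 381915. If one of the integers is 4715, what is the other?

For two integers, gcd × lcm = product, so the other is (41 × 381915) / 4715 = 15658515 / 4715 = 3321.

3321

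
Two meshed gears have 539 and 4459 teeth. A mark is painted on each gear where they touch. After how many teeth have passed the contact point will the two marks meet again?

We need the least common multiple of the intervals.
539 = 7^2 × 11
4459 = 7^3 × 13
LCM(539, 4459) = 7^3 × 11 × 13 = 49049.

49049 teeth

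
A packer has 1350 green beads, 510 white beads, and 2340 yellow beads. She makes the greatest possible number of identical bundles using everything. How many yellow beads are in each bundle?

Number of bundles = gcd(1350, 510, 2340).
1350 = 2 × 3^3 × 5^2
510 = 2 × 3 × 5 × 17
2340 = 2^2 × 3^2 × 5 × 13
gcd(1350, 510, 2340) = 2 × 3 × 5 = 30.
yellow beads per bundle = 2340 / 30 = 78.

78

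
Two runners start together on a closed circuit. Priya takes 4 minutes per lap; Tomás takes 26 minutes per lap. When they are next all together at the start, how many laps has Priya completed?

13 laps

They are all back at their starting positions together after one LCM of the periods.
4 = 2^2
26 = 2 × 13
LCM(4, 26) = 2^2 × 13 = 52.
Laps for period 4: 52 / 4 = 13.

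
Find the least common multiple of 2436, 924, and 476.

455532

2436 = 2^2 × 3 × 7 × 29
924 = 2^2 × 3 × 7 × 11
476 = 2^2 × 7 × 17
LCM(2436, 924, 476) = 2^2 × 3 × 7 × 11 × 17 × 29 = 455532.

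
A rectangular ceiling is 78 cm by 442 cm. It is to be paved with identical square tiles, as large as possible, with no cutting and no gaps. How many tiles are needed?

Tile side = gcd(78, 442).
78 = 2 × 3 × 13
442 = 2 × 13 × 17
gcd(78, 442) = 2 × 13 = 26.
Tiles: (78/26) × (442/26) = 3 × 17 = 51.

51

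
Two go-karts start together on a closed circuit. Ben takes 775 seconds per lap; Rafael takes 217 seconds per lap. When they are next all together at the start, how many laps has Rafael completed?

25 laps

The first common completion time is the LCM of the periods.
775 = 5^2 × 31
217 = 7 × 31
LCM(775, 217) = 5^2 × 7 × 31 = 5425.
Laps for period 217: 5425 / 217 = 25.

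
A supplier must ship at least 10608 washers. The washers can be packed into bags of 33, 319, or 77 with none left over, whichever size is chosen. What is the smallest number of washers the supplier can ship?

The number of washers must be a common multiple of 33, 319, and 77, so a multiple of their LCM.
33 = 3 × 11
319 = 11 × 29
77 = 7 × 11
LCM(33, 319, 77) = 3 × 7 × 11 × 29 = 6699.
Smallest multiple of 6699 that is ≥ 10608: ⌈10608/6699⌉ × 6699 = 2 × 6699 = 13398.

13398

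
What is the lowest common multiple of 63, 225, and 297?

51975

63 = 3^2 × 7
225 = 3^2 × 5^2
297 = 3^3 × 11
LCM(63, 225, 297) = 3^3 × 5^2 × 7 × 11 = 51975.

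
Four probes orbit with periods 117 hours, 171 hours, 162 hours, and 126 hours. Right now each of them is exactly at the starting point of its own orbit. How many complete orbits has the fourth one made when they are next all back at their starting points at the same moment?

The first common completion time is the LCM of the periods.
117 = 3^2 × 13
171 = 3^2 × 19
162 = 2 × 3^4
126 = 2 × 3^2 × 7
LCM(117, 171, 162, 126) = 2 × 3^4 × 7 × 13 × 19 = 280098.
Orbits for period 126: 280098 / 126 = 2223.

2223 orbits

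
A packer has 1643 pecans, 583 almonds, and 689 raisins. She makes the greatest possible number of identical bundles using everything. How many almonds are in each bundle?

Number of bundles = gcd(1643, 583, 689).
1643 = 31 × 53
583 = 11 × 53
689 = 13 × 53
gcd(1643, 583, 689) = 53.
almonds per bundle = 583 / 53 = 11.

11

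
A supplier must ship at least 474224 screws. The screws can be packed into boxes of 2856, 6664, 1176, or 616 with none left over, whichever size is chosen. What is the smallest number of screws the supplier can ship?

The number of screws must be a common multiple of 2856, 6664, 1176, and 616, so a multiple of their LCM.
2856 = 2^3 × 3 × 7 × 17
6664 = 2^3 × 7^2 × 17
1176 = 2^3 × 3 × 7^2
616 = 2^3 × 7 × 11
LCM(2856, 6664, 1176, 616) = 2^3 × 3 × 7^2 × 11 × 17 = 219912.
Smallest multiple of 219912 that is ≥ 474224: ⌈474224/219912⌉ × 219912 = 3 × 219912 = 659736.

659736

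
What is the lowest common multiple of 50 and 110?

50 = 2 × 5^2
110 = 2 × 5 × 11
LCM(50, 110) = 2 × 5^2 × 11 = 550.

550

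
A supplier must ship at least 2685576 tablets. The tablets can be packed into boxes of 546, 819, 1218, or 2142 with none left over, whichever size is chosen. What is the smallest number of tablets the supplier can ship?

The number of tablets must be a common multiple of 546, 819, 1218, and 2142, so a multiple of their LCM.
546 = 2 × 3 × 7 × 13
819 = 3^2 × 7 × 13
1218 = 2 × 3 × 7 × 29
2142 = 2 × 3^2 × 7 × 17
LCM(546, 819, 1218, 2142) = 2 × 3^2 × 7 × 13 × 17 × 29 = 807534.
Smallest multiple of 807534 that is ≥ 2685576: ⌈2685576/807534⌉ × 807534 = 4 × 807534 = 3230136.

3230136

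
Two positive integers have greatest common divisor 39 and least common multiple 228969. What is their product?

For any two positive integers, gcd × lcm = product = 39 × 228969 = 8929791.

8929791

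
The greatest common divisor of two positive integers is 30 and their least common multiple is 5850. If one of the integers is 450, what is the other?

390

For two integers, gcd × lcm = product, so the other is (30 × 5850) / 450 = 175500 / 450 = 390.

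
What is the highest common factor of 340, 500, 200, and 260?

20

340 = 2^2 × 5 × 17
500 = 2^2 × 5^3
200 = 2^3 × 5^2
260 = 2^2 × 5 × 13
gcd(340, 500, 200, 260) = 2^2 × 5 = 20.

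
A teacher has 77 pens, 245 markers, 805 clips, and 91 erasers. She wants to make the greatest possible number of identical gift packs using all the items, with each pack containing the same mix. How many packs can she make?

7 packs

The pack count must divide each quantity, so the greatest is gcd(77, 245, 805, 91).
77 = 7 × 11
245 = 5 × 7^2
805 = 5 × 7 × 23
91 = 7 × 13
gcd(77, 245, 805, 91) = 7.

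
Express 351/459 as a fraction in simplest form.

13/17

351 = 3^3 × 13
459 = 3^3 × 17
gcd(351, 459) = 3^3 = 27.
Divide numerator and denominator by 27: 351/459 = 13/17.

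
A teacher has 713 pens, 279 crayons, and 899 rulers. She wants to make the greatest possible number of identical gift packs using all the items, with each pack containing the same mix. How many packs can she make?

The pack count must divide each quantity, so the greatest is gcd(713, 279, 899).
713 = 23 × 31
279 = 3^2 × 31
899 = 29 × 31
gcd(713, 279, 899) = 31.

31 packs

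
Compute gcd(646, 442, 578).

646 = 2 × 17 × 19
442 = 2 × 13 × 17
578 = 2 × 17^2
gcd(646, 442, 578) = 2 × 17 = 34.

34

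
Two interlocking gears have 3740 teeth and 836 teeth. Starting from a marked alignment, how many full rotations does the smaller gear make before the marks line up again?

All finish a whole number of cycles simultaneously at t = LCM of the periods.
3740 = 2^2 × 5 × 11 × 17
836 = 2^2 × 11 × 19
LCM(3740, 836) = 2^2 × 5 × 11 × 17 × 19 = 71060.
Rotations for period 836: 71060 / 836 = 85.

85 rotations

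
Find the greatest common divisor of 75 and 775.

25

75 = 3 × 5^2
775 = 5^2 × 31
gcd(75, 775) = 5^2 = 25.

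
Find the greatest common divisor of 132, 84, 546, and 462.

132 = 2^2 × 3 × 11
84 = 2^2 × 3 × 7
546 = 2 × 3 × 7 × 13
462 = 2 × 3 × 7 × 11
gcd(132, 84, 546, 462) = 2 × 3 = 6.

6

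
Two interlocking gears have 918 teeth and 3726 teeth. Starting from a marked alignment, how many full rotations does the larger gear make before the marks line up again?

They are all back at their starting positions together after one LCM of the periods.
918 = 2 × 3^3 × 17
3726 = 2 × 3^4 × 23
LCM(918, 3726) = 2 × 3^4 × 17 × 23 = 63342.
Rotations for period 3726: 63342 / 3726 = 17.

17 rotations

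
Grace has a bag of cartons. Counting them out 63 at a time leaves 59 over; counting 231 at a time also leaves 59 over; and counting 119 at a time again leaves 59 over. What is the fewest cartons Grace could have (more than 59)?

11840

N − 59 must be a common multiple of 63, 231, and 119.
63 = 3^2 × 7
231 = 3 × 7 × 11
119 = 7 × 17
LCM(63, 231, 119) = 3^2 × 7 × 11 × 17 = 11781.
Smallest N > 59 is LCM + 59 = 11781 + 59 = 11840.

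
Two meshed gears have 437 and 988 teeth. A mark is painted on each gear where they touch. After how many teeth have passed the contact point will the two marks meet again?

22724 teeth

They coincide at every common multiple of the periods; the first is the LCM.
437 = 19 × 23
988 = 2^2 × 13 × 19
LCM(437, 988) = 2^2 × 13 × 19 × 23 = 22724.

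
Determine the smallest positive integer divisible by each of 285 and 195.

3705

285 = 3 × 5 × 19
195 = 3 × 5 × 13
LCM(285, 195) = 3 × 5 × 13 × 19 = 3705.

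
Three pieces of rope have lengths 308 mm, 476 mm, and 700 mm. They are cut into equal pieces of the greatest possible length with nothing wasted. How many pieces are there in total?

53

Piece length = gcd(308, 476, 700).
308 = 2^2 × 7 × 11
476 = 2^2 × 7 × 17
700 = 2^2 × 5^2 × 7
gcd(308, 476, 700) = 2^2 × 7 = 28.
Total pieces = 308/28 + 476/28 + 700/28 = 11 + 17 + 25 = 53.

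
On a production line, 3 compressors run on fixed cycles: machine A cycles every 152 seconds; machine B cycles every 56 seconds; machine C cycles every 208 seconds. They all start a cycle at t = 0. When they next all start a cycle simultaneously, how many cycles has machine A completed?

182 cycles

They are all back at their starting positions together after one LCM of the periods.
152 = 2^3 × 19
56 = 2^3 × 7
208 = 2^4 × 13
LCM(152, 56, 208) = 2^4 × 7 × 13 × 19 = 27664.
Cycles for period 152: 27664 / 152 = 182.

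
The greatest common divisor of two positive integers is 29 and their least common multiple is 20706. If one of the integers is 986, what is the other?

609

For two integers, gcd × lcm = product, so the other is (29 × 20706) / 986 = 600474 / 986 = 609.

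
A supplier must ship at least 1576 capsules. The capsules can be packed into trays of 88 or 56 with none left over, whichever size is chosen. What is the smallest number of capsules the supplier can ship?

1848

The number of capsules must be a common multiple of 88 and 56, so a multiple of their LCM.
88 = 2^3 × 11
56 = 2^3 × 7
LCM(88, 56) = 2^3 × 7 × 11 = 616.
Smallest multiple of 616 that is ≥ 1576: ⌈1576/616⌉ × 616 = 3 × 616 = 1848.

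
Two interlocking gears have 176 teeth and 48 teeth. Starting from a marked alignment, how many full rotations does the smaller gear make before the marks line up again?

11 rotations

All finish a whole number of cycles simultaneously at t = LCM of the periods.
176 = 2^4 × 11
48 = 2^4 × 3
LCM(176, 48) = 2^4 × 3 × 11 = 528.
Rotations for period 48: 528 / 48 = 11.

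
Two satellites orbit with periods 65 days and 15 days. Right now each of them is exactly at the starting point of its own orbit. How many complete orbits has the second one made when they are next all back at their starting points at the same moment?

13 orbits

All finish a whole number of cycles simultaneously at t = LCM of the periods.
65 = 5 × 13
15 = 3 × 5
LCM(65, 15) = 3 × 5 × 13 = 195.
Orbits for period 15: 195 / 15 = 13.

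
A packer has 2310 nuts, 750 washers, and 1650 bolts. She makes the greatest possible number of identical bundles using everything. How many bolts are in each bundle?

55

Number of bundles = gcd(2310, 750, 1650).
2310 = 2 × 3 × 5 × 7 × 11
750 = 2 × 3 × 5^3
1650 = 2 × 3 × 5^2 × 11
gcd(2310, 750, 1650) = 2 × 3 × 5 = 30.
bolts per bundle = 1650 / 30 = 55.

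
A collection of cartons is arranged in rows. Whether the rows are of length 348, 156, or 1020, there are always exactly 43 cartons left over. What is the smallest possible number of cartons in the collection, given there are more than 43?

N − 43 must be a common multiple of 348, 156, and 1020.
348 = 2^2 × 3 × 29
156 = 2^2 × 3 × 13
1020 = 2^2 × 3 × 5 × 17
LCM(348, 156, 1020) = 2^2 × 3 × 5 × 13 × 17 × 29 = 384540.
Smallest N > 43 is LCM + 43 = 384540 + 43 = 384583.

384583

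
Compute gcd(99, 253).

99 = 3^2 × 11
253 = 11 × 23
gcd(99, 253) = 11.

11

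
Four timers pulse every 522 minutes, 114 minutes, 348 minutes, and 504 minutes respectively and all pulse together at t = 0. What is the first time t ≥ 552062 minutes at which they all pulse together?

Joint pulses occur at multiples of LCM(522, 114, 348, 504).
522 = 2 × 3^2 × 29
114 = 2 × 3 × 19
348 = 2^2 × 3 × 29
504 = 2^3 × 3^2 × 7
LCM(522, 114, 348, 504) = 2^3 × 3^2 × 7 × 19 × 29 = 277704.
Smallest multiple of 277704 that is ≥ 552062: ⌈552062/277704⌉ × 277704 = 2 × 277704 = 555408.

555408 minutes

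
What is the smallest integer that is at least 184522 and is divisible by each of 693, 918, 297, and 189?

212058

The integer must be a common multiple of 693, 918, 297, and 189, so a multiple of their LCM.
693 = 3^2 × 7 × 11
918 = 2 × 3^3 × 17
297 = 3^3 × 11
189 = 3^3 × 7
LCM(693, 918, 297, 189) = 2 × 3^3 × 7 × 11 × 17 = 70686.
Smallest multiple of 70686 that is ≥ 184522: ⌈184522/70686⌉ × 70686 = 3 × 70686 = 212058.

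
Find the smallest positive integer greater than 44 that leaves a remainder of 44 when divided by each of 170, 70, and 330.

N − 44 must be a common multiple of 170, 70, and 330.
170 = 2 × 5 × 17
70 = 2 × 5 × 7
330 = 2 × 3 × 5 × 11
LCM(170, 70, 330) = 2 × 3 × 5 × 7 × 11 × 17 = 39270.
Smallest N > 44 is LCM + 44 = 39270 + 44 = 39314.

39314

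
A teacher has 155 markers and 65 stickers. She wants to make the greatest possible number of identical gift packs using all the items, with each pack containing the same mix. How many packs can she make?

The pack count must divide each quantity, so the greatest is gcd(155, 65).
155 = 5 × 31
65 = 5 × 13
gcd(155, 65) = 5.

5 packs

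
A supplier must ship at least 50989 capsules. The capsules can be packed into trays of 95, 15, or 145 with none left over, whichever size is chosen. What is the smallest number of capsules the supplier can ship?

The number of capsules must be a common multiple of 95, 15, and 145, so a multiple of their LCM.
95 = 5 × 19
15 = 3 × 5
145 = 5 × 29
LCM(95, 15, 145) = 3 × 5 × 19 × 29 = 8265.
Smallest multiple of 8265 that is ≥ 50989: ⌈50989/8265⌉ × 8265 = 7 × 8265 = 57855.

57855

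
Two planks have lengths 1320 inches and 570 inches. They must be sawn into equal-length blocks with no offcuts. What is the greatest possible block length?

30 inches

This is the greatest common divisor of 1320 and 570.
1320 = 2^3 × 3 × 5 × 11
570 = 2 × 3 × 5 × 19
gcd(1320, 570) = 2 × 3 × 5 = 30.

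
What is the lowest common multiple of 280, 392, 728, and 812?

280 = 2^3 × 5 × 7
392 = 2^3 × 7^2
728 = 2^3 × 7 × 13
812 = 2^2 × 7 × 29
LCM(280, 392, 728, 812) = 2^3 × 5 × 7^2 × 13 × 29 = 738920.

738920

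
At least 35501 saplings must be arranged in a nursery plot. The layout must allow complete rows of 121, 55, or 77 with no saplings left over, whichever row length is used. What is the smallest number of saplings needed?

38115

The number of saplings must be a common multiple of 121, 55, and 77, so a multiple of their LCM.
121 = 11^2
55 = 5 × 11
77 = 7 × 11
LCM(121, 55, 77) = 5 × 7 × 11^2 = 4235.
Smallest multiple of 4235 that is ≥ 35501: ⌈35501/4235⌉ × 4235 = 9 × 4235 = 38115.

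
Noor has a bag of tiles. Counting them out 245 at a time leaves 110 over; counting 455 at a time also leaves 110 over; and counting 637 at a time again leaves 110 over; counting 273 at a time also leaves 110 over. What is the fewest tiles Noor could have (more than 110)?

9665

N − 110 must be a common multiple of 245, 455, 637, and 273.
245 = 5 × 7^2
455 = 5 × 7 × 13
637 = 7^2 × 13
273 = 3 × 7 × 13
LCM(245, 455, 637, 273) = 3 × 5 × 7^2 × 13 = 9555.
Smallest N > 110 is LCM + 110 = 9555 + 110 = 9665.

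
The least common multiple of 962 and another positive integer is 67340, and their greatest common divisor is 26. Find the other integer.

1820

gcd × lcm = product of the two integers, so the other integer is (26 × 67340) / 962 = 1820.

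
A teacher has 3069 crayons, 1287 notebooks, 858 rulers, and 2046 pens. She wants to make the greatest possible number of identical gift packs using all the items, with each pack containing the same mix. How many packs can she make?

33 packs

The pack count must divide each quantity, so the greatest is gcd(3069, 1287, 858, 2046).
3069 = 3^2 × 11 × 31
1287 = 3^2 × 11 × 13
858 = 2 × 3 × 11 × 13
2046 = 2 × 3 × 11 × 31
gcd(3069, 1287, 858, 2046) = 3 × 11 = 33.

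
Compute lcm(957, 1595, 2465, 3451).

569415

957 = 3 × 11 × 29
1595 = 5 × 11 × 29
2465 = 5 × 17 × 29
3451 = 7 × 17 × 29
LCM(957, 1595, 2465, 3451) = 3 × 5 × 7 × 11 × 17 × 29 = 569415.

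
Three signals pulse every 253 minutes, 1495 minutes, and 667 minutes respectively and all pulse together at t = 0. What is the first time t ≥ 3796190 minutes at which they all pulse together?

3815240 minutes

Joint pulses occur at multiples of LCM(253, 1495, 667).
253 = 11 × 23
1495 = 5 × 13 × 23
667 = 23 × 29
LCM(253, 1495, 667) = 5 × 11 × 13 × 23 × 29 = 476905.
Smallest multiple of 476905 that is ≥ 3796190: ⌈3796190/476905⌉ × 476905 = 8 × 476905 = 3815240.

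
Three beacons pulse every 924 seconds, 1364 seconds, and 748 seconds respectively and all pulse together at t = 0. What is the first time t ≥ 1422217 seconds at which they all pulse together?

Joint pulses occur at multiples of LCM(924, 1364, 748).
924 = 2^2 × 3 × 7 × 11
1364 = 2^2 × 11 × 31
748 = 2^2 × 11 × 17
LCM(924, 1364, 748) = 2^2 × 3 × 7 × 11 × 17 × 31 = 486948.
Smallest multiple of 486948 that is ≥ 1422217: ⌈1422217/486948⌉ × 486948 = 3 × 486948 = 1460844.

1460844 seconds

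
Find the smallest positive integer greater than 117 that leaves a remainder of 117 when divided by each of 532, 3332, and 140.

316657

N − 117 must be a common multiple of 532, 3332, and 140.
532 = 2^2 × 7 × 19
3332 = 2^2 × 7^2 × 17
140 = 2^2 × 5 × 7
LCM(532, 3332, 140) = 2^2 × 5 × 7^2 × 17 × 19 = 316540.
Smallest N > 117 is LCM + 117 = 316540 + 117 = 316657.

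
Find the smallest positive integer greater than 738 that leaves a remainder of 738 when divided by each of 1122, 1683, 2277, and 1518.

78156

N − 738 must be a common multiple of 1122, 1683, 2277, and 1518.
1122 = 2 × 3 × 11 × 17
1683 = 3^2 × 11 × 17
2277 = 3^2 × 11 × 23
1518 = 2 × 3 × 11 × 23
LCM(1122, 1683, 2277, 1518) = 2 × 3^2 × 11 × 17 × 23 = 77418.
Smallest N > 738 is LCM + 738 = 77418 + 738 = 78156.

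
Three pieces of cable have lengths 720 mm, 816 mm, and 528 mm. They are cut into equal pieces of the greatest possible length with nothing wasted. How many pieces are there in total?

43

Piece length = gcd(720, 816, 528).
720 = 2^4 × 3^2 × 5
816 = 2^4 × 3 × 17
528 = 2^4 × 3 × 11
gcd(720, 816, 528) = 2^4 × 3 = 48.
Total pieces = 720/48 + 816/48 + 528/48 = 15 + 17 + 11 = 43.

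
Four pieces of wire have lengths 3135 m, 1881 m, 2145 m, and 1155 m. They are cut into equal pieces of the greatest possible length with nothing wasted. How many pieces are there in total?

252

Piece length = gcd(3135, 1881, 2145, 1155).
3135 = 3 × 5 × 11 × 19
1881 = 3^2 × 11 × 19
2145 = 3 × 5 × 11 × 13
1155 = 3 × 5 × 7 × 11
gcd(3135, 1881, 2145, 1155) = 3 × 11 = 33.
Total pieces = 3135/33 + 1881/33 + 2145/33 + 1155/33 = 95 + 57 + 65 + 35 = 252.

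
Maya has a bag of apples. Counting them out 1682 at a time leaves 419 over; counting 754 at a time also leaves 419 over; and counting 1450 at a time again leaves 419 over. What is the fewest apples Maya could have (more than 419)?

547069

N − 419 must be a common multiple of 1682, 754, and 1450.
1682 = 2 × 29^2
754 = 2 × 13 × 29
1450 = 2 × 5^2 × 29
LCM(1682, 754, 1450) = 2 × 5^2 × 13 × 29^2 = 546650.
Smallest N > 419 is LCM + 419 = 546650 + 419 = 547069.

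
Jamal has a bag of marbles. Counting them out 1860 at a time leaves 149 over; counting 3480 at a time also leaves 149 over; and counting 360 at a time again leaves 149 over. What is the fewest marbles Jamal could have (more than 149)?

N − 149 must be a common multiple of 1860, 3480, and 360.
1860 = 2^2 × 3 × 5 × 31
3480 = 2^3 × 3 × 5 × 29
360 = 2^3 × 3^2 × 5
LCM(1860, 3480, 360) = 2^3 × 3^2 × 5 × 29 × 31 = 323640.
Smallest N > 149 is LCM + 149 = 323640 + 149 = 323789.

323789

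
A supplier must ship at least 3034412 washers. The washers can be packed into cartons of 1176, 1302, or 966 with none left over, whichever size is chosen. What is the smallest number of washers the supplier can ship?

The number of washers must be a common multiple of 1176, 1302, and 966, so a multiple of their LCM.
1176 = 2^3 × 3 × 7^2
1302 = 2 × 3 × 7 × 31
966 = 2 × 3 × 7 × 23
LCM(1176, 1302, 966) = 2^3 × 3 × 7^2 × 23 × 31 = 838488.
Smallest multiple of 838488 that is ≥ 3034412: ⌈3034412/838488⌉ × 838488 = 4 × 838488 = 3353952.

3353952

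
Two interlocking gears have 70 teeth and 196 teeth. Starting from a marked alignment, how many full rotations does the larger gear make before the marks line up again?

The first common completion time is the LCM of the periods.
70 = 2 × 5 × 7
196 = 2^2 × 7^2
LCM(70, 196) = 2^2 × 5 × 7^2 = 980.
Rotations for period 196: 980 / 196 = 5.

5 rotations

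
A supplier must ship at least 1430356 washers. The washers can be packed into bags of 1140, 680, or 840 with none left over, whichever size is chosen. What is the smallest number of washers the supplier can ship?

1627920

The number of washers must be a common multiple of 1140, 680, and 840, so a multiple of their LCM.
1140 = 2^2 × 3 × 5 × 19
680 = 2^3 × 5 × 17
840 = 2^3 × 3 × 5 × 7
LCM(1140, 680, 840) = 2^3 × 3 × 5 × 7 × 17 × 19 = 271320.
Smallest multiple of 271320 that is ≥ 1430356: ⌈1430356/271320⌉ × 271320 = 6 × 271320 = 1627920.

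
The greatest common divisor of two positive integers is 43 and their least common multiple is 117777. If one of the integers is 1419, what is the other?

3569

For two integers, gcd × lcm = product, so the other is (43 × 117777) / 1419 = 5064411 / 1419 = 3569.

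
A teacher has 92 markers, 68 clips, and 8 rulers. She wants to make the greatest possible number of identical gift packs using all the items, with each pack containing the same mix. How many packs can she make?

4 packs

The pack count must divide each quantity, so the greatest is gcd(92, 68, 8).
92 = 2^2 × 23
68 = 2^2 × 17
8 = 2^3
gcd(92, 68, 8) = 2^2 = 4.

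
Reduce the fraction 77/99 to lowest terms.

7/9

77 = 7 × 11
99 = 3^2 × 11
gcd(77, 99) = 11.
Divide numerator and denominator by 11: 77/99 = 7/9.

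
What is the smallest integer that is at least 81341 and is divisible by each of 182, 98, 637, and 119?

86632

The integer must be a common multiple of 182, 98, 637, and 119, so a multiple of their LCM.
182 = 2 × 7 × 13
98 = 2 × 7^2
637 = 7^2 × 13
119 = 7 × 17
LCM(182, 98, 637, 119) = 2 × 7^2 × 13 × 17 = 21658.
Smallest multiple of 21658 that is ≥ 81341: ⌈81341/21658⌉ × 21658 = 4 × 21658 = 86632.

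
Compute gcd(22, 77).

11

22 = 2 × 11
77 = 7 × 11
gcd(22, 77) = 11.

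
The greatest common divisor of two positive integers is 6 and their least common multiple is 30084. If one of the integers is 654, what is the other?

276

For two integers, gcd × lcm = product, so the other is (6 × 30084) / 654 = 180504 / 654 = 276.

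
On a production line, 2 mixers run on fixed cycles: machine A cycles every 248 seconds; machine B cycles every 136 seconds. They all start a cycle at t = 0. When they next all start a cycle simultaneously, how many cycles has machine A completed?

All finish a whole number of cycles simultaneously at t = LCM of the periods.
248 = 2^3 × 31
136 = 2^3 × 17
LCM(248, 136) = 2^3 × 17 × 31 = 4216.
Cycles for period 248: 4216 / 248 = 17.

17 cycles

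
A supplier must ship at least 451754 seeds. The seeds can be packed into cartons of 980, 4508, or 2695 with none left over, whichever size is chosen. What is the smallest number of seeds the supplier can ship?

495880

The number of seeds must be a common multiple of 980, 4508, and 2695, so a multiple of their LCM.
980 = 2^2 × 5 × 7^2
4508 = 2^2 × 7^2 × 23
2695 = 5 × 7^2 × 11
LCM(980, 4508, 2695) = 2^2 × 5 × 7^2 × 11 × 23 = 247940.
Smallest multiple of 247940 that is ≥ 451754: ⌈451754/247940⌉ × 247940 = 2 × 247940 = 495880.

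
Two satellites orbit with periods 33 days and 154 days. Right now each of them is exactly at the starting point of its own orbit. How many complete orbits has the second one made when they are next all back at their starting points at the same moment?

3 orbits

All finish a whole number of cycles simultaneously at t = LCM of the periods.
33 = 3 × 11
154 = 2 × 7 × 11
LCM(33, 154) = 2 × 3 × 7 × 11 = 462.
Orbits for period 154: 462 / 154 = 3.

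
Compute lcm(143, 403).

143 = 11 × 13
403 = 13 × 31
LCM(143, 403) = 11 × 13 × 31 = 4433.

4433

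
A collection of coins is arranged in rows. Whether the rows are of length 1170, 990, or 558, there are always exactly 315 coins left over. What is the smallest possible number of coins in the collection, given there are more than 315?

N − 315 must be a common multiple of 1170, 990, and 558.
1170 = 2 × 3^2 × 5 × 13
990 = 2 × 3^2 × 5 × 11
558 = 2 × 3^2 × 31
LCM(1170, 990, 558) = 2 × 3^2 × 5 × 11 × 13 × 31 = 398970.
Smallest N > 315 is LCM + 315 = 398970 + 315 = 399285.

399285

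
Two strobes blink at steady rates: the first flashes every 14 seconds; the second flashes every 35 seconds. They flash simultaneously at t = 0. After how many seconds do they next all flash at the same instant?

70 seconds

We need the least common multiple of the intervals.
14 = 2 × 7
35 = 5 × 7
LCM(14, 35) = 2 × 5 × 7 = 70.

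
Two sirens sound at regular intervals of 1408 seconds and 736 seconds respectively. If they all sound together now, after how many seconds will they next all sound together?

32384 seconds

The first simultaneous occurrence is after LCM of the individual periods.
1408 = 2^7 × 11
736 = 2^5 × 23
LCM(1408, 736) = 2^7 × 11 × 23 = 32384.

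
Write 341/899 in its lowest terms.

341 = 11 × 31
899 = 29 × 31
gcd(341, 899) = 31.
Divide numerator and denominator by 31: 341/899 = 11/29.

11/29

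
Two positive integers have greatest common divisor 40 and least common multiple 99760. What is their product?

3990400

For any two positive integers, gcd × lcm = product = 40 × 99760 = 3990400.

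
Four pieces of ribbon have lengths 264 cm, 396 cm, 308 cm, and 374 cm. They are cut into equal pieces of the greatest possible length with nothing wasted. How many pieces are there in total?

61

Piece length = gcd(264, 396, 308, 374).
264 = 2^3 × 3 × 11
396 = 2^2 × 3^2 × 11
308 = 2^2 × 7 × 11
374 = 2 × 11 × 17
gcd(264, 396, 308, 374) = 2 × 11 = 22.
Total pieces = 264/22 + 396/22 + 308/22 + 374/22 = 12 + 18 + 14 + 17 = 61.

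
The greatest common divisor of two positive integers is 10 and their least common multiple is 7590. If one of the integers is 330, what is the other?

For two integers, gcd × lcm = product, so the other is (10 × 7590) / 330 = 75900 / 330 = 230.

230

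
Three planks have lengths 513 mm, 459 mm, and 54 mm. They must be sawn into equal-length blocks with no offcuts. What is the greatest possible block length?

This is the greatest common divisor of 513, 459, and 54.
513 = 3^3 × 19
459 = 3^3 × 17
54 = 2 × 3^3
gcd(513, 459, 54) = 3^3 = 27.

27 mm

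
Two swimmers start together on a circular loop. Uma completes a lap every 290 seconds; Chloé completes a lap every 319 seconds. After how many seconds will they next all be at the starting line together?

They coincide at every common multiple of the periods; the first is the LCM.
290 = 2 × 5 × 29
319 = 11 × 29
LCM(290, 319) = 2 × 5 × 11 × 29 = 3190.

3190 seconds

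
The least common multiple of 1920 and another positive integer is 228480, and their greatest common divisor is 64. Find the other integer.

7616

gcd × lcm = product of the two integers, so the other integer is (64 × 228480) / 1920 = 7616.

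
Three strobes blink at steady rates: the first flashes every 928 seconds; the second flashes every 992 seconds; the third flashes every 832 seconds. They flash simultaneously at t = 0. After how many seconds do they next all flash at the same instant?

747968 seconds

The first simultaneous occurrence is after LCM of the individual periods.
928 = 2^5 × 29
992 = 2^5 × 31
832 = 2^6 × 13
LCM(928, 992, 832) = 2^6 × 13 × 29 × 31 = 747968.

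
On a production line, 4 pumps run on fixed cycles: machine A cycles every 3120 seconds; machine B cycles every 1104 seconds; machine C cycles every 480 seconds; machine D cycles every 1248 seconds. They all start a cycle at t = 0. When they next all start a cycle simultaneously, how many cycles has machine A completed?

The first common completion time is the LCM of the periods.
3120 = 2^4 × 3 × 5 × 13
1104 = 2^4 × 3 × 23
480 = 2^5 × 3 × 5
1248 = 2^5 × 3 × 13
LCM(3120, 1104, 480, 1248) = 2^5 × 3 × 5 × 13 × 23 = 143520.
Cycles for period 3120: 143520 / 3120 = 46.

46 cycles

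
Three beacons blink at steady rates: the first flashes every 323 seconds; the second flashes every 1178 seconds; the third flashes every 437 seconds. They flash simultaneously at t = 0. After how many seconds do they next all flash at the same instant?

The first simultaneous occurrence is after LCM of the individual periods.
323 = 17 × 19
1178 = 2 × 19 × 31
437 = 19 × 23
LCM(323, 1178, 437) = 2 × 17 × 19 × 23 × 31 = 460598.

460598 seconds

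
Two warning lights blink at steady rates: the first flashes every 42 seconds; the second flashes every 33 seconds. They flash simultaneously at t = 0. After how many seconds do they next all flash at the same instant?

We need the least common multiple of the intervals.
42 = 2 × 3 × 7
33 = 3 × 11
LCM(42, 33) = 2 × 3 × 7 × 11 = 462.

462 seconds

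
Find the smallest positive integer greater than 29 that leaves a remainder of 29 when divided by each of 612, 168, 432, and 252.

N − 29 must be a common multiple of 612, 168, 432, and 252.
612 = 2^2 × 3^2 × 17
168 = 2^3 × 3 × 7
432 = 2^4 × 3^3
252 = 2^2 × 3^2 × 7
LCM(612, 168, 432, 252) = 2^4 × 3^3 × 7 × 17 = 51408.
Smallest N > 29 is LCM + 29 = 51408 + 29 = 51437.

51437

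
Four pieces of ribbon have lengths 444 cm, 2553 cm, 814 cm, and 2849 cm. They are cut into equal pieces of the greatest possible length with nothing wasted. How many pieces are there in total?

180

Piece length = gcd(444, 2553, 814, 2849).
444 = 2^2 × 3 × 37
2553 = 3 × 23 × 37
814 = 2 × 11 × 37
2849 = 7 × 11 × 37
gcd(444, 2553, 814, 2849) = 37.
Total pieces = 444/37 + 2553/37 + 814/37 + 2849/37 = 12 + 69 + 22 + 77 = 180.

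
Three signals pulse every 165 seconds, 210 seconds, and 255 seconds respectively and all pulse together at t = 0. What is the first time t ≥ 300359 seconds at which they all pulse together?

Joint pulses occur at multiples of LCM(165, 210, 255).
165 = 3 × 5 × 11
210 = 2 × 3 × 5 × 7
255 = 3 × 5 × 17
LCM(165, 210, 255) = 2 × 3 × 5 × 7 × 11 × 17 = 39270.
Smallest multiple of 39270 that is ≥ 300359: ⌈300359/39270⌉ × 39270 = 8 × 39270 = 314160.

314160 seconds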